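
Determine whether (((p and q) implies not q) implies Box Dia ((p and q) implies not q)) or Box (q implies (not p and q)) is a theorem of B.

Tableau for the negation not ((((p and q) implies not q) implies Box Dia ((p and q) implies not q)) or Box (q implies (not p and q))):
1. not ((((p and q) implies not q) implies Box Dia ((p and q) implies not q)) or Box (q implies (not p and q))), u
2. not (((p and q) implies not q) implies Box Dia ((p and q) implies not q)), u
3. not Box (q implies (not p and q)), u
4. (p and q) implies not q, u
5. not Box Dia ((p and q) implies not q), u
6. not (p and q), u
7. not p, u
8. not (q implies (not p and q)), v
9. q, v
10. not (not p and q), v
11. p, v
12. not Dia ((p and q) implies not q), w
13. not ((p and q) implies not q), u
14. p and q, u
15. q, u
16. p, u
Accessibility: uRu, uRv, uRw, vRu, vRv, wRu, wRw
Branch closes: p and not p both at u.
Every branch of the negation's tableau closes; the branch above is one of them.

Yes, valid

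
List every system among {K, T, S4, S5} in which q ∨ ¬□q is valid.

T, S4, S5

K-tableau for the negation ¬(q ∨ ¬□q):
1. ¬(q ∨ ¬□q), w0
2. ¬q, w0   [¬∨-rule on 1]
3. □q, w0   [¬∨-rule on 1]
Complete open branch: countermodel on a K-frame, so not valid in K.
T-tableau for the negation ¬(q ∨ ¬□q):
1. ¬(q ∨ ¬□q), w0
2. ¬q, w0   [¬∨-rule on 1]
3. □q, w0   [¬∨-rule on 1]
4. q, w0   [□-rule on 3 via w0Rw0]
Accessibility: w0Rw0
Branch closes: q and ¬q both at w0.
Every branch closes (one shown): valid in T, hence also in S4, S5 (every theorem of T is a theorem of S4 and S5).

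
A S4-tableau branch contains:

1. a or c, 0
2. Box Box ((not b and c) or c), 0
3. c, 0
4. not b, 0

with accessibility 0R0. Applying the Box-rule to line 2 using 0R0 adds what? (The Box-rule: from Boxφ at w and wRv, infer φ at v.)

Box ((not b and c) or c), 0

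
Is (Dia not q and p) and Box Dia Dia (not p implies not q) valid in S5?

No, not valid

Tableau for the negation not ((Dia not q and p) and Box Dia Dia (not p implies not q)):
1. not ((Dia not q and p) and Box Dia Dia (not p implies not q)), w0
2. not Box Dia Dia (not p implies not q), w0
3. not Dia Dia (not p implies not q), w1
4. not Dia (not p implies not q), w0
5. not Dia (not p implies not q), w1
6. not (not p implies not q), w0
7. not p, w0
8. q, w0
9. not (not p implies not q), w1
10. not p, w1
11. q, w1
Accessibility: w0Rw0, w0Rw1, w1Rw0, w1Rw1
The negation has an open branch (countermodel exists).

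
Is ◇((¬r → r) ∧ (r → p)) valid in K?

Tableau for the negation ¬◇((¬r → r) ∧ (r → p)):
1. ¬◇((¬r → r) ∧ (r → p)), w0
The negation has an open branch (countermodel exists).

Invalid (countermodel exists)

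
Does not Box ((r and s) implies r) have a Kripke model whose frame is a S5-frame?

Unsatisfiable (every branch closes)

1. not Box ((r and s) implies r), w0
2. not ((r and s) implies r), w1
3. r and s, w1
4. not r, w1
5. r, w1
6. s, w1
Accessibility: w0Rw0, w0Rw1, w1Rw0, w1Rw1
Branch closes: r and not r both at w1.
All branches of the tableau close; one closing branch shown above.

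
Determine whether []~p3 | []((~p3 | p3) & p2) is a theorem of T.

No, not valid

Tableau for the negation ~([]~p3 | []((~p3 | p3) & p2)):
1. ~([]~p3 | []((~p3 | p3) & p2)), u
2. ~[]~p3, u
3. ~[]((~p3 | p3) & p2), u
4. p3, v
5. ~((~p3 | p3) & p2), w
6. ~p2, w
Accessibility: uRu, uRv, uRw, vRv, wRw
The negation has an open branch (countermodel exists).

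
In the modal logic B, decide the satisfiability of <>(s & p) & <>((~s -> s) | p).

1. <>(s & p) & <>((~s -> s) | p), u
2. <>(s & p), u
3. <>((~s -> s) | p), u
4. s & p, v
5. s, v
6. p, v
7. (~s -> s) | p, w
8. p, w
Accessibility: uRu, uRv, uRw, vRu, vRv, wRu, wRw

Satisfiable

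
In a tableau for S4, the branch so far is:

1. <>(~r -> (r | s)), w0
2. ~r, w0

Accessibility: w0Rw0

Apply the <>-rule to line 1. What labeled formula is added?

a fresh world w1 with w0Rw1, and ~r -> (r | s) at w1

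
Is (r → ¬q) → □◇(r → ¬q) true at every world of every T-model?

Invalid (countermodel exists)

Tableau for the negation ¬((r → ¬q) → □◇(r → ¬q)):
1. ¬((r → ¬q) → □◇(r → ¬q)), u
2. r → ¬q, u   [¬→-rule on 1]
3. ¬□◇(r → ¬q), u   [¬→-rule on 1]
4. ¬q, u   [→-rule on 2 (branches; this branch)]
5. ¬◇(r → ¬q), v   [¬□-rule on 3: fresh world v, uRv]
6. ¬(r → ¬q), v   [¬◇-rule on 5 via vRv]
7. r, v   [¬→-rule on 6]
8. q, v   [¬→-rule on 6]
Accessibility: uRu, uRv, vRv
The negation has an open branch (countermodel exists).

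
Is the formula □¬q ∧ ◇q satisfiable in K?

1. □¬q ∧ ◇q, u
2. □¬q, u   [∧-rule on 1]
3. ◇q, u   [∧-rule on 1]
4. q, v   [◇-rule on 3: fresh world v, uRv]
5. ¬q, v   [□-rule on 2 via uRv]
Accessibility: uRv
Branch closes: q and ¬q both at v.
(One branch shown.) All branches close.

Unsatisfiable (every branch closes)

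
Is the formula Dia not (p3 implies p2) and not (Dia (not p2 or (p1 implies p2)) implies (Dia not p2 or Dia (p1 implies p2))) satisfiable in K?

No, unsatisfiable

1. Dia not (p3 implies p2) and not (Dia (not p2 or (p1 implies p2)) implies (Dia not p2 or Dia (p1 implies p2))), 0
2. Dia not (p3 implies p2), 0   [and-rule on 1]
3. not (Dia (not p2 or (p1 implies p2)) implies (Dia not p2 or Dia (p1 implies p2))), 0   [and-rule on 1]
4. Dia (not p2 or (p1 implies p2)), 0   [neg-implies-rule on 3]
5. not (Dia not p2 or Dia (p1 implies p2)), 0   [neg-implies-rule on 3]
6. not Dia not p2, 0   [neg-or-rule on 5]
7. not Dia (p1 implies p2), 0   [neg-or-rule on 5]
8. not (p3 implies p2), 1   [Dia-rule on 2: fresh world 1, 0R1]
9. p3, 1   [neg-implies-rule on 8]
10. not p2, 1   [neg-implies-rule on 8]
11. p2, 1   [neg-Dia-rule on 6 via 0R1]
Accessibility: 0R1
Branch closes: p2 and not p2 both at 1.
All branches of the tableau close; one closing branch shown above.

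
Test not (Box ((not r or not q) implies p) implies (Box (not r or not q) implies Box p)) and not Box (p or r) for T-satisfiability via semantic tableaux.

1. not (Box ((not r or not q) implies p) implies (Box (not r or not q) implies Box p)) and not Box (p or r), w0
2. not (Box ((not r or not q) implies p) implies (Box (not r or not q) implies Box p)), w0
3. not Box (p or r), w0
4. Box ((not r or not q) implies p), w0
5. not (Box (not r or not q) implies Box p), w0
6. Box (not r or not q), w0
7. not Box p, w0
8. (not r or not q) implies p, w0
9. not r or not q, w0
10. p, w0
11. not q, w0
12. not (p or r), w1
13. not p, w1
14. not r, w1
15. (not r or not q) implies p, w1
16. not r or not q, w1
17. not (not r or not q), w1
18. r, w1
19. q, w1
Accessibility: w0Rw0, w0Rw1, w1Rw1
Branch closes: r and not r both at w1.
Every branch closes; the branch above is one of them.

No, unsatisfiable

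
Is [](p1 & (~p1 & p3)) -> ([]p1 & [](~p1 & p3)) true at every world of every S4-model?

Valid in S4

Tableau for the negation ~([](p1 & (~p1 & p3)) -> ([]p1 & [](~p1 & p3))):
1. ~([](p1 & (~p1 & p3)) -> ([]p1 & [](~p1 & p3))), w0
2. [](p1 & (~p1 & p3)), w0
3. ~([]p1 & [](~p1 & p3)), w0
4. p1 & (~p1 & p3), w0
5. p1, w0
6. ~p1 & p3, w0
7. ~p1, w0
8. p3, w0
Accessibility: w0Rw0
Branch closes: p1 and ~p1 both at w0.
Every branch of the negation's tableau closes; the branch above is one of them.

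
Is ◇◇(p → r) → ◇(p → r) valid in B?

Invalid (countermodel exists)

Tableau for the negation ¬(◇◇(p → r) → ◇(p → r)):
1. ¬(◇◇(p → r) → ◇(p → r)), w0
2. ◇◇(p → r), w0   [¬→-rule on 1]
3. ¬◇(p → r), w0   [¬→-rule on 1]
4. ¬(p → r), w0   [¬◇-rule on 3 via w0Rw0]
5. p, w0   [¬→-rule on 4]
6. ¬r, w0   [¬→-rule on 4]
7. ◇(p → r), w1   [◇-rule on 2: fresh world w1, w0Rw1]
8. ¬(p → r), w1   [¬◇-rule on 3 via w0Rw1]
9. p, w1   [¬→-rule on 8]
10. ¬r, w1   [¬→-rule on 8]
11. p → r, w2   [◇-rule on 7: fresh world w2, w1Rw2]
12. r, w2   [→-rule on 11 (branches; this branch)]
Accessibility: w0Rw0, w0Rw1, w1Rw0, w1Rw1, w1Rw2, w2Rw1, w2Rw2
The negation has an open branch (countermodel exists).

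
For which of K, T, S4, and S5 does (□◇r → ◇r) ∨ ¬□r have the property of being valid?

T, S4, S5

K-tableau for the negation ¬((□◇r → ◇r) ∨ ¬□r):
1. ¬((□◇r → ◇r) ∨ ¬□r), w0
2. ¬(□◇r → ◇r), w0   [¬∨-rule on 1]
3. □r, w0   [¬∨-rule on 1]
4. □◇r, w0   [¬→-rule on 2]
5. ¬◇r, w0   [¬→-rule on 2]
Complete open branch: countermodel on a K-frame, so not valid in K.
T-tableau for the negation ¬((□◇r → ◇r) ∨ ¬□r):
1. ¬((□◇r → ◇r) ∨ ¬□r), w0
2. ¬(□◇r → ◇r), w0   [¬∨-rule on 1]
3. □r, w0   [¬∨-rule on 1]
4. □◇r, w0   [¬→-rule on 2]
5. ¬◇r, w0   [¬→-rule on 2]
6. r, w0   [□-rule on 3 via w0Rw0]
7. ◇r, w0   [□-rule on 4 via w0Rw0]
8. ¬r, w0   [¬◇-rule on 5 via w0Rw0]
Accessibility: w0Rw0
Branch closes: r and ¬r both at w0.
Every branch closes (one shown): valid in T, hence also in S4, S5 (every theorem of T is a theorem of S4 and S5).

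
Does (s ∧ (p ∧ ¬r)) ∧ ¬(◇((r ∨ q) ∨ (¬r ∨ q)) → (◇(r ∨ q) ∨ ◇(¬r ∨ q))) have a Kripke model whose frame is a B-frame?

Unsatisfiable

1. (s ∧ (p ∧ ¬r)) ∧ ¬(◇((r ∨ q) ∨ (¬r ∨ q)) → (◇(r ∨ q) ∨ ◇(¬r ∨ q))), 0
2. s ∧ (p ∧ ¬r), 0
3. ¬(◇((r ∨ q) ∨ (¬r ∨ q)) → (◇(r ∨ q) ∨ ◇(¬r ∨ q))), 0
4. s, 0
5. p ∧ ¬r, 0
6. ◇((r ∨ q) ∨ (¬r ∨ q)), 0
7. ¬(◇(r ∨ q) ∨ ◇(¬r ∨ q)), 0
8. p, 0
9. ¬r, 0
10. ¬◇(r ∨ q), 0
11. ¬◇(¬r ∨ q), 0
12. ¬(r ∨ q), 0
13. ¬q, 0
14. ¬(¬r ∨ q), 0
15. r, 0
Accessibility: 0R0
Branch closes: r and ¬r both at 0.
Every branch closes; the branch above is one of them.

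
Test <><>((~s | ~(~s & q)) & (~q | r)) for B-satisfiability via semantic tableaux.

Yes, satisfiable

1. <><>((~s | ~(~s & q)) & (~q | r)), w0
2. <>((~s | ~(~s & q)) & (~q | r)), w1   [<>-rule on 1: fresh world w1, w0Rw1]
3. (~s | ~(~s & q)) & (~q | r), w2   [<>-rule on 2: fresh world w2, w1Rw2]
4. ~s | ~(~s & q), w2   [&-rule on 3]
5. ~q | r, w2   [&-rule on 3]
6. ~(~s & q), w2   [|-rule on 4 (branches; this branch)]
7. r, w2   [|-rule on 5 (branches; this branch)]
8. ~q, w2   [~&-rule on 6 (branches; this branch)]
Accessibility: w0Rw0, w0Rw1, w1Rw0, w1Rw1, w1Rw2, w2Rw1, w2Rw2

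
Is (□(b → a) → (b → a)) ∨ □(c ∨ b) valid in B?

Tableau for the negation ¬((□(b → a) → (b → a)) ∨ □(c ∨ b)):
1. ¬((□(b → a) → (b → a)) ∨ □(c ∨ b)), u
2. ¬(□(b → a) → (b → a)), u
3. ¬□(c ∨ b), u
4. □(b → a), u
5. ¬(b → a), u
6. b, u
7. ¬a, u
8. b → a, u
9. a, u
Accessibility: uRu
Branch closes: a and ¬a both at u.
All branches of the negation close; one closing branch shown above.

Valid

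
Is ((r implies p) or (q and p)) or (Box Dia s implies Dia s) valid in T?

Tableau for the negation not (((r implies p) or (q and p)) or (Box Dia s implies Dia s)):
1. not (((r implies p) or (q and p)) or (Box Dia s implies Dia s)), w0
2. not ((r implies p) or (q and p)), w0
3. not (Box Dia s implies Dia s), w0
4. not (r implies p), w0
5. not (q and p), w0
6. Box Dia s, w0
7. not Dia s, w0
8. r, w0
9. not p, w0
10. Dia s, w0
11. not s, w0
12. s, w1
13. Dia s, w1
14. not s, w1
Accessibility: w0Rw0, w0Rw1, w1Rw1
Branch closes: s and not s both at w1.
Every branch of the negation's tableau closes; the branch above is one of them.

Valid in T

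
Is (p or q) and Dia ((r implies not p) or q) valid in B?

No, not valid

Tableau for the negation not ((p or q) and Dia ((r implies not p) or q)):
1. not ((p or q) and Dia ((r implies not p) or q)), u
2. not Dia ((r implies not p) or q), u
3. not ((r implies not p) or q), u
4. not (r implies not p), u
5. not q, u
6. r, u
7. p, u
Accessibility: uRu
The negation has an open branch (countermodel exists).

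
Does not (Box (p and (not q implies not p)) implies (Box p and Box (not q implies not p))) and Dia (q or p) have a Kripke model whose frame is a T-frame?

1. not (Box (p and (not q implies not p)) implies (Box p and Box (not q implies not p))) and Dia (q or p), u
2. not (Box (p and (not q implies not p)) implies (Box p and Box (not q implies not p))), u
3. Dia (q or p), u
4. Box (p and (not q implies not p)), u
5. not (Box p and Box (not q implies not p)), u
6. p and (not q implies not p), u
7. p, u
8. not q implies not p, u
9. not Box (not q implies not p), u
10. q, u
11. q or p, v
12. p and (not q implies not p), v
13. p, v
14. not q implies not p, v
15. q, v
16. not (not q implies not p), w
17. not q, w
18. p, w
19. p and (not q implies not p), w
20. not q implies not p, w
21. not p, w
Accessibility: uRu, uRv, uRw, vRv, wRw
Branch closes: p and not p both at w.
All branches of the tableau close; one closing branch shown above.

Unsatisfiable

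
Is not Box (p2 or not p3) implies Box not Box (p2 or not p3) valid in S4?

Tableau for the negation not (not Box (p2 or not p3) implies Box not Box (p2 or not p3)):
1. not (not Box (p2 or not p3) implies Box not Box (p2 or not p3)), w0
2. not Box (p2 or not p3), w0
3. not Box not Box (p2 or not p3), w0
4. not (p2 or not p3), w1
5. not p2, w1
6. p3, w1
7. Box (p2 or not p3), w2
8. p2 or not p3, w2
9. not p3, w2
Accessibility: w0Rw0, w0Rw1, w0Rw2, w1Rw1, w2Rw2
The negation has an open branch (countermodel exists).

Invalid (countermodel exists)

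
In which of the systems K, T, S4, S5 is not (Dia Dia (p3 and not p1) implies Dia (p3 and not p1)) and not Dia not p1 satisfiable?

K, T

S4-tableau for the formula:
1. not (Dia Dia (p3 and not p1) implies Dia (p3 and not p1)) and not Dia not p1, 0
2. not (Dia Dia (p3 and not p1) implies Dia (p3 and not p1)), 0
3. not Dia not p1, 0
4. Dia Dia (p3 and not p1), 0
5. not Dia (p3 and not p1), 0
6. p1, 0
7. not (p3 and not p1), 0
8. Dia (p3 and not p1), 1
9. p1, 1
10. not (p3 and not p1), 1
11. p3 and not p1, 2
12. p3, 2
13. not p1, 2
14. p1, 2
Accessibility: 0R0, 0R1, 0R2, 1R1, 1R2, 2R2
Branch closes: p1 and not p1 both at 2.
Every branch closes (one shown): unsatisfiable in S4, hence also in S5 (every S5-frame is an S4-frame).
T-tableau for the formula:
1. not (Dia Dia (p3 and not p1) implies Dia (p3 and not p1)) and not Dia not p1, 0
2. not (Dia Dia (p3 and not p1) implies Dia (p3 and not p1)), 0
3. not Dia not p1, 0
4. Dia Dia (p3 and not p1), 0
5. not Dia (p3 and not p1), 0
6. p1, 0
7. not (p3 and not p1), 0
8. Dia (p3 and not p1), 1
9. p1, 1
10. not (p3 and not p1), 1
11. p3 and not p1, 2
12. p3, 2
13. not p1, 2
Accessibility: 0R0, 0R1, 1R1, 1R2, 2R2
Complete open branch: satisfiable in T, hence also in K (this T-model is also a K-model).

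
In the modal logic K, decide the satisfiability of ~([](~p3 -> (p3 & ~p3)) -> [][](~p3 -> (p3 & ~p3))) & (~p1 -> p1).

Satisfiable (open branch found)

1. ~([](~p3 -> (p3 & ~p3)) -> [][](~p3 -> (p3 & ~p3))) & (~p1 -> p1), w0
2. ~([](~p3 -> (p3 & ~p3)) -> [][](~p3 -> (p3 & ~p3))), w0
3. ~p1 -> p1, w0
4. [](~p3 -> (p3 & ~p3)), w0
5. ~[][](~p3 -> (p3 & ~p3)), w0
6. p1, w0
7. ~[](~p3 -> (p3 & ~p3)), w1
8. ~p3 -> (p3 & ~p3), w1
9. p3, w1
10. ~(~p3 -> (p3 & ~p3)), w2
11. ~p3, w2
12. ~(p3 & ~p3), w2
Accessibility: w0Rw1, w1Rw2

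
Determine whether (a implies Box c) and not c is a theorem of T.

Tableau for the negation not ((a implies Box c) and not c):
1. not ((a implies Box c) and not c), u
2. c, u
Accessibility: uRu
The negation has an open branch (countermodel exists).

Not valid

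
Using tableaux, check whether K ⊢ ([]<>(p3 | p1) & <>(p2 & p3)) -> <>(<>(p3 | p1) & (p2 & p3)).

Valid

Tableau for the negation ~(([]<>(p3 | p1) & <>(p2 & p3)) -> <>(<>(p3 | p1) & (p2 & p3))):
1. ~(([]<>(p3 | p1) & <>(p2 & p3)) -> <>(<>(p3 | p1) & (p2 & p3))), u
2. []<>(p3 | p1) & <>(p2 & p3), u
3. ~<>(<>(p3 | p1) & (p2 & p3)), u
4. []<>(p3 | p1), u
5. <>(p2 & p3), u
6. p2 & p3, v
7. p2, v
8. p3, v
9. ~(<>(p3 | p1) & (p2 & p3)), v
10. <>(p3 | p1), v
11. ~<>(p3 | p1), v
12. p3 | p1, w
13. ~(p3 | p1), w
14. ~p3, w
15. ~p1, w
16. p1, w
Accessibility: uRv, vRw
Branch closes: p1 and ~p1 both at w.
Every branch of the negation's tableau closes; the branch above is one of them.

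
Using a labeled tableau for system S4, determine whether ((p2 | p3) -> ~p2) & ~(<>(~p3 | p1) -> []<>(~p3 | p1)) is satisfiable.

Satisfiable

1. ((p2 | p3) -> ~p2) & ~(<>(~p3 | p1) -> []<>(~p3 | p1)), w0
2. (p2 | p3) -> ~p2, w0
3. ~(<>(~p3 | p1) -> []<>(~p3 | p1)), w0
4. <>(~p3 | p1), w0
5. ~[]<>(~p3 | p1), w0
6. ~p2, w0
7. ~p3 | p1, w1
8. p1, w1
9. ~<>(~p3 | p1), w2
10. ~(~p3 | p1), w2
11. p3, w2
12. ~p1, w2
Accessibility: w0Rw0, w0Rw1, w0Rw2, w1Rw1, w2Rw2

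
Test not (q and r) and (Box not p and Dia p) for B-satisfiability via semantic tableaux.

Unsatisfiable

1. not (q and r) and (Box not p and Dia p), 0
2. not (q and r), 0
3. Box not p and Dia p, 0
4. Box not p, 0
5. Dia p, 0
6. not p, 0
7. not r, 0
8. p, 1
9. not p, 1
Accessibility: 0R0, 0R1, 1R0, 1R1
Branch closes: p and not p both at 1.
All branches of the tableau close; one closing branch shown above.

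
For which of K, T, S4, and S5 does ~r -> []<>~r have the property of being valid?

S5-tableau for the negation ~(~r -> []<>~r):
1. ~(~r -> []<>~r), 0
2. ~r, 0   [~->-rule on 1]
3. ~[]<>~r, 0   [~->-rule on 1]
4. ~<>~r, 1   [~[]-rule on 3: fresh world 1, 0R1]
5. r, 0   [~<>-rule on 4 via 1R0]
Accessibility: 0R0, 0R1, 1R0, 1R1
Branch closes: r and ~r both at 0.
Every branch closes (one shown): valid in S5.
S4-tableau for the negation ~(~r -> []<>~r):
1. ~(~r -> []<>~r), 0
2. ~r, 0   [~->-rule on 1]
3. ~[]<>~r, 0   [~->-rule on 1]
4. ~<>~r, 1   [~[]-rule on 3: fresh world 1, 0R1]
5. r, 1   [~<>-rule on 4 via 1R1]
Accessibility: 0R0, 0R1, 1R1
Complete open branch: countermodel on an S4-frame, so not valid in S4, nor in K, T (the same frame is also a K-frame and a T-frame).

S5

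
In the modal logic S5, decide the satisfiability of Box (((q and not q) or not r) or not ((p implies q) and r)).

Satisfiable (open branch found)

1. Box (((q and not q) or not r) or not ((p implies q) and r)), 0
2. ((q and not q) or not r) or not ((p implies q) and r), 0   [Box-rule on 1 via 0R0]
3. not ((p implies q) and r), 0   [or-rule on 2 (branches; this branch)]
4. not r, 0   [neg-and-rule on 3 (branches; this branch)]
Accessibility: 0R0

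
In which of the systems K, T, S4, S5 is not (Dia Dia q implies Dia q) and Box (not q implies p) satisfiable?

K, T

T-tableau for the formula:
1. not (Dia Dia q implies Dia q) and Box (not q implies p), w0
2. not (Dia Dia q implies Dia q), w0
3. Box (not q implies p), w0
4. Dia Dia q, w0
5. not Dia q, w0
6. not q implies p, w0
7. not q, w0
8. p, w0
9. Dia q, w1
10. not q implies p, w1
11. not q, w1
12. p, w1
13. q, w2
Accessibility: w0Rw0, w0Rw1, w1Rw1, w1Rw2, w2Rw2
Complete open branch: satisfiable in T, hence also in K (this T-model is also a K-model).
S4-tableau for the formula:
1. not (Dia Dia q implies Dia q) and Box (not q implies p), w0
2. not (Dia Dia q implies Dia q), w0
3. Box (not q implies p), w0
4. Dia Dia q, w0
5. not Dia q, w0
6. not q implies p, w0
7. not q, w0
8. p, w0
9. Dia q, w1
10. not q implies p, w1
11. not q, w1
12. p, w1
13. q, w2
14. not q implies p, w2
15. not q, w2
Accessibility: w0Rw0, w0Rw1, w0Rw2, w1Rw1, w1Rw2, w2Rw2
Branch closes: q and not q both at w2.
Every branch closes (one shown): unsatisfiable in S4, hence also in S5 (every S5-frame is an S4-frame).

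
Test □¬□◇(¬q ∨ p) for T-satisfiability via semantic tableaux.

Satisfiable

1. □¬□◇(¬q ∨ p), u
2. ¬□◇(¬q ∨ p), u   [□-rule on 1 via uRu]
3. ¬◇(¬q ∨ p), v   [¬□-rule on 2: fresh world v, uRv]
4. ¬□◇(¬q ∨ p), v   [□-rule on 1 via uRv]
5. ¬(¬q ∨ p), v   [¬◇-rule on 3 via vRv]
6. q, v   [¬∨-rule on 5]
7. ¬p, v   [¬∨-rule on 5]
8. ¬◇(¬q ∨ p), w   [¬□-rule on 4: fresh world w, vRw]
9. ¬(¬q ∨ p), w   [¬◇-rule on 3 via vRw]
10. q, w   [¬∨-rule on 9]
11. ¬p, w   [¬∨-rule on 9]
Accessibility: uRu, uRv, vRv, vRw, wRw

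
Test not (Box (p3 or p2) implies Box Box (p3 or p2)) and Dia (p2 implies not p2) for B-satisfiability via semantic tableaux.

Satisfiable

1. not (Box (p3 or p2) implies Box Box (p3 or p2)) and Dia (p2 implies not p2), u
2. not (Box (p3 or p2) implies Box Box (p3 or p2)), u
3. Dia (p2 implies not p2), u
4. Box (p3 or p2), u
5. not Box Box (p3 or p2), u
6. p3 or p2, u
7. p2, u
8. p2 implies not p2, v
9. p3 or p2, v
10. not p2, v
11. p3, v
12. not Box (p3 or p2), w
13. p3 or p2, w
14. p2, w
15. not (p3 or p2), x
16. not p3, x
17. not p2, x
Accessibility: uRu, uRv, uRw, vRu, vRv, wRu, wRw, wRx, xRw, xRx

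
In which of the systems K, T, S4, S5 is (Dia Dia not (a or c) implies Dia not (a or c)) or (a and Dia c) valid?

S4-tableau for the negation not ((Dia Dia not (a or c) implies Dia not (a or c)) or (a and Dia c)):
1. not ((Dia Dia not (a or c) implies Dia not (a or c)) or (a and Dia c)), w0
2. not (Dia Dia not (a or c) implies Dia not (a or c)), w0
3. not (a and Dia c), w0
4. Dia Dia not (a or c), w0
5. not Dia not (a or c), w0
6. a or c, w0
7. not Dia c, w0
8. not c, w0
9. a, w0
10. Dia not (a or c), w1
11. a or c, w1
12. not c, w1
13. a, w1
14. not (a or c), w2
15. not a, w2
16. not c, w2
17. a or c, w2
18. c, w2
Accessibility: w0Rw0, w0Rw1, w0Rw2, w1Rw1, w1Rw2, w2Rw2
Branch closes: c and not c both at w2.
Every branch closes (one shown): valid in S4, hence also in S5 (every theorem of S4 is a theorem of S5).
T-tableau for the negation not ((Dia Dia not (a or c) implies Dia not (a or c)) or (a and Dia c)):
1. not ((Dia Dia not (a or c) implies Dia not (a or c)) or (a and Dia c)), w0
2. not (Dia Dia not (a or c) implies Dia not (a or c)), w0
3. not (a and Dia c), w0
4. Dia Dia not (a or c), w0
5. not Dia not (a or c), w0
6. a or c, w0
7. not Dia c, w0
8. not c, w0
9. a, w0
10. Dia not (a or c), w1
11. a or c, w1
12. not c, w1
13. a, w1
14. not (a or c), w2
15. not a, w2
16. not c, w2
Accessibility: w0Rw0, w0Rw1, w1Rw1, w1Rw2, w2Rw2
Complete open branch: countermodel on a T-frame, so not valid in T, nor in K (the same frame is also a K-frame).

S4, S5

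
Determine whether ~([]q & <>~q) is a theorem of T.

Valid in T

Tableau for the negation []q & <>~q:
1. []q & <>~q, u
2. []q, u
3. <>~q, u
4. q, u
5. ~q, v
6. q, v
Accessibility: uRu, uRv, vRv
Branch closes: q and ~q both at v.
All branches of the negation close; one closing branch shown above.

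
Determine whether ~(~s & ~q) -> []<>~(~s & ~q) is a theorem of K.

Not valid

Tableau for the negation ~(~(~s & ~q) -> []<>~(~s & ~q)):
1. ~(~(~s & ~q) -> []<>~(~s & ~q)), u
2. ~(~s & ~q), u
3. ~[]<>~(~s & ~q), u
4. q, u
5. ~<>~(~s & ~q), v
Accessibility: uRv
The negation has an open branch (countermodel exists).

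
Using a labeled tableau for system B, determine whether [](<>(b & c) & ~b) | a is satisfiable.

Yes, satisfiable

1. [](<>(b & c) & ~b) | a, w0
2. a, w0   [|-rule on 1 (branches; this branch)]
Accessibility: w0Rw0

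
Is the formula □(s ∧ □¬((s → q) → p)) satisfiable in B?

1. □(s ∧ □¬((s → q) → p)), 0
2. s ∧ □¬((s → q) → p), 0
3. s, 0
4. □¬((s → q) → p), 0
5. ¬((s → q) → p), 0
6. s → q, 0
7. ¬p, 0
8. q, 0
Accessibility: 0R0

Satisfiable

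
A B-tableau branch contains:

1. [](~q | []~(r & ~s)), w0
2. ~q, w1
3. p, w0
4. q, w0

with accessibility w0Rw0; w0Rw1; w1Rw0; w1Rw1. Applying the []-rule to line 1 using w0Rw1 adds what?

~q | []~(r & ~s), w1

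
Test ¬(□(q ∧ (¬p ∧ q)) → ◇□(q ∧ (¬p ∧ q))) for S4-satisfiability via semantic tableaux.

1. ¬(□(q ∧ (¬p ∧ q)) → ◇□(q ∧ (¬p ∧ q))), 0
2. □(q ∧ (¬p ∧ q)), 0   [¬→-rule on 1]
3. ¬◇□(q ∧ (¬p ∧ q)), 0   [¬→-rule on 1]
4. q ∧ (¬p ∧ q), 0   [□-rule on 2 via 0R0]
5. q, 0   [∧-rule on 4]
6. ¬p ∧ q, 0   [∧-rule on 4]
7. ¬p, 0   [∧-rule on 6]
8. ¬□(q ∧ (¬p ∧ q)), 0   [¬◇-rule on 3 via 0R0]
9. ¬(q ∧ (¬p ∧ q)), 1   [¬□-rule on 8: fresh world 1, 0R1]
10. q ∧ (¬p ∧ q), 1   [□-rule on 2 via 0R1]
11. q, 1   [∧-rule on 10]
12. ¬p ∧ q, 1   [∧-rule on 10]
13. ¬p, 1   [∧-rule on 12]
14. ¬□(q ∧ (¬p ∧ q)), 1   [¬◇-rule on 3 via 0R1]
15. ¬(¬p ∧ q), 1   [¬∧-rule on 9 (branches; this branch)]
16. ¬q, 1   [¬∧-rule on 15 (branches; this branch)]
Accessibility: 0R0, 0R1, 1R1
Branch closes: q and ¬q both at 1.
Every branch closes; the branch above is one of them.

No, unsatisfiable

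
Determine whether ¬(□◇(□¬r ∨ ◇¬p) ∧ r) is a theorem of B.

No, not valid

Tableau for the negation □◇(□¬r ∨ ◇¬p) ∧ r:
1. □◇(□¬r ∨ ◇¬p) ∧ r, u
2. □◇(□¬r ∨ ◇¬p), u   [∧-rule on 1]
3. r, u   [∧-rule on 1]
4. ◇(□¬r ∨ ◇¬p), u   [□-rule on 2 via uRu]
5. □¬r ∨ ◇¬p, v   [◇-rule on 4: fresh world v, uRv]
6. ◇(□¬r ∨ ◇¬p), v   [□-rule on 2 via uRv]
7. ◇¬p, v   [∨-rule on 5 (branches; this branch)]
8. □¬r ∨ ◇¬p, w   [◇-rule on 6: fresh world w, vRw]
9. ◇¬p, w   [∨-rule on 8 (branches; this branch)]
10. ¬p, x   [◇-rule on 7: fresh world x, vRx]
11. ¬p, y   [◇-rule on 9: fresh world y, wRy]
Accessibility: uRu, uRv, vRu, vRv, vRw, vRx, wRv, wRw, wRy, xRv, xRx, yRw, yRy
The negation has an open branch (countermodel exists).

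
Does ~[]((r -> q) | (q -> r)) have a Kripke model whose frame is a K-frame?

1. ~[]((r -> q) | (q -> r)), u
2. ~((r -> q) | (q -> r)), v
3. ~(r -> q), v
4. ~(q -> r), v
5. r, v
6. ~q, v
7. q, v
8. ~r, v
Accessibility: uRv
Branch closes: q and ~q both at v.
(One branch shown.) All branches close.

Unsatisfiable (every branch closes)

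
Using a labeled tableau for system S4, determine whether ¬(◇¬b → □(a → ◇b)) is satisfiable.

Satisfiable (open branch found)

1. ¬(◇¬b → □(a → ◇b)), w0
2. ◇¬b, w0   [¬→-rule on 1]
3. ¬□(a → ◇b), w0   [¬→-rule on 1]
4. ¬b, w1   [◇-rule on 2: fresh world w1, w0Rw1]
5. ¬(a → ◇b), w2   [¬□-rule on 3: fresh world w2, w0Rw2]
6. a, w2   [¬→-rule on 5]
7. ¬◇b, w2   [¬→-rule on 5]
8. ¬b, w2   [¬◇-rule on 7 via w2Rw2]
Accessibility: w0Rw0, w0Rw1, w0Rw2, w1Rw1, w2Rw2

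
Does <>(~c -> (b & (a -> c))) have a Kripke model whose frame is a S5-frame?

1. <>(~c -> (b & (a -> c))), u
2. ~c -> (b & (a -> c)), v   [<>-rule on 1: fresh world v, uRv]
3. b & (a -> c), v   [->-rule on 2 (branches; this branch)]
4. b, v   [&-rule on 3]
5. a -> c, v   [&-rule on 3]
6. c, v   [->-rule on 5 (branches; this branch)]
Accessibility: uRu, uRv, vRu, vRv

Yes, satisfiable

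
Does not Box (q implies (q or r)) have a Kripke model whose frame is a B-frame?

No, unsatisfiable

1. not Box (q implies (q or r)), u
2. not (q implies (q or r)), v   [neg-Box-rule on 1: fresh world v, uRv]
3. q, v   [neg-implies-rule on 2]
4. not (q or r), v   [neg-implies-rule on 2]
5. not q, v   [neg-or-rule on 4]
6. not r, v   [neg-or-rule on 4]
Accessibility: uRu, uRv, vRu, vRv
Branch closes: q and not q both at v.
(One branch shown.) All branches close.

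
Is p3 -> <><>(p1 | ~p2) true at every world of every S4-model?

Not valid

Tableau for the negation ~(p3 -> <><>(p1 | ~p2)):
1. ~(p3 -> <><>(p1 | ~p2)), u
2. p3, u
3. ~<><>(p1 | ~p2), u
4. ~<>(p1 | ~p2), u
5. ~(p1 | ~p2), u
6. ~p1, u
7. p2, u
Accessibility: uRu
The negation has an open branch (countermodel exists).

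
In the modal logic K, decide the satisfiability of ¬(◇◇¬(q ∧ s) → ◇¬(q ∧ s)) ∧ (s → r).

Satisfiable

1. ¬(◇◇¬(q ∧ s) → ◇¬(q ∧ s)) ∧ (s → r), w0
2. ¬(◇◇¬(q ∧ s) → ◇¬(q ∧ s)), w0
3. s → r, w0
4. ◇◇¬(q ∧ s), w0
5. ¬◇¬(q ∧ s), w0
6. r, w0
7. ◇¬(q ∧ s), w1
8. q ∧ s, w1
9. q, w1
10. s, w1
11. ¬(q ∧ s), w2
12. ¬s, w2
Accessibility: w0Rw1, w1Rw2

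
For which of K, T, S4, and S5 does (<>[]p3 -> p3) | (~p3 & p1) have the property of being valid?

S5-tableau for the negation ~((<>[]p3 -> p3) | (~p3 & p1)):
1. ~((<>[]p3 -> p3) | (~p3 & p1)), 0
2. ~(<>[]p3 -> p3), 0
3. ~(~p3 & p1), 0
4. <>[]p3, 0
5. ~p3, 0
6. ~p1, 0
7. []p3, 1
8. p3, 0
Accessibility: 0R0, 0R1, 1R0, 1R1
Branch closes: p3 and ~p3 both at 0.
Every branch closes (one shown): valid in S5.
S4-tableau for the negation ~((<>[]p3 -> p3) | (~p3 & p1)):
1. ~((<>[]p3 -> p3) | (~p3 & p1)), 0
2. ~(<>[]p3 -> p3), 0
3. ~(~p3 & p1), 0
4. <>[]p3, 0
5. ~p3, 0
6. ~p1, 0
7. []p3, 1
8. p3, 1
Accessibility: 0R0, 0R1, 1R1
Complete open branch: countermodel on an S4-frame, so not valid in S4, nor in K, T (the same frame is also a K-frame and a T-frame).

S5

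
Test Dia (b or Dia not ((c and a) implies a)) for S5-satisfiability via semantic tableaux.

1. Dia (b or Dia not ((c and a) implies a)), w0
2. b or Dia not ((c and a) implies a), w1
3. b, w1
Accessibility: w0Rw0, w0Rw1, w1Rw0, w1Rw1

Satisfiable (open branch found)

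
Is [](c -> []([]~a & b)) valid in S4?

Tableau for the negation ~[](c -> []([]~a & b)):
1. ~[](c -> []([]~a & b)), w0
2. ~(c -> []([]~a & b)), w1   [~[]-rule on 1: fresh world w1, w0Rw1]
3. c, w1   [~->-rule on 2]
4. ~[]([]~a & b), w1   [~->-rule on 2]
5. ~([]~a & b), w2   [~[]-rule on 4: fresh world w2, w1Rw2]
6. ~b, w2   [~&-rule on 5 (branches; this branch)]
Accessibility: w0Rw0, w0Rw1, w0Rw2, w1Rw1, w1Rw2, w2Rw2
The negation has an open branch (countermodel exists).

Not valid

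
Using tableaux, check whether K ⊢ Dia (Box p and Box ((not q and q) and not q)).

Tableau for the negation not Dia (Box p and Box ((not q and q) and not q)):
1. not Dia (Box p and Box ((not q and q) and not q)), u
The negation has an open branch (countermodel exists).

Invalid (countermodel exists)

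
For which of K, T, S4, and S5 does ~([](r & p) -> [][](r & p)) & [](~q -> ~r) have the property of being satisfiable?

S4-tableau for the formula:
1. ~([](r & p) -> [][](r & p)) & [](~q -> ~r), u
2. ~([](r & p) -> [][](r & p)), u
3. [](~q -> ~r), u
4. [](r & p), u
5. ~[][](r & p), u
6. ~q -> ~r, u
7. r & p, u
8. r, u
9. p, u
10. q, u
11. ~[](r & p), v
12. ~q -> ~r, v
13. r & p, v
14. r, v
15. p, v
16. q, v
17. ~(r & p), w
18. ~q -> ~r, w
19. r & p, w
20. r, w
21. p, w
22. ~p, w
Accessibility: uRu, uRv, uRw, vRv, vRw, wRw
Branch closes: p and ~p both at w.
Every branch closes (one shown): unsatisfiable in S4, hence also in S5 (every S5-frame is an S4-frame).
T-tableau for the formula:
1. ~([](r & p) -> [][](r & p)) & [](~q -> ~r), u
2. ~([](r & p) -> [][](r & p)), u
3. [](~q -> ~r), u
4. [](r & p), u
5. ~[][](r & p), u
6. ~q -> ~r, u
7. r & p, u
8. r, u
9. p, u
10. q, u
11. ~[](r & p), v
12. ~q -> ~r, v
13. r & p, v
14. r, v
15. p, v
16. q, v
17. ~(r & p), w
18. ~p, w
Accessibility: uRu, uRv, vRv, vRw, wRw
Complete open branch: satisfiable in T, hence also in K (this T-model is also a K-model).

K, T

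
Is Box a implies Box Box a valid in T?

Not valid

Tableau for the negation not (Box a implies Box Box a):
1. not (Box a implies Box Box a), u
2. Box a, u
3. not Box Box a, u
4. a, u
5. not Box a, v
6. a, v
7. not a, w
Accessibility: uRu, uRv, vRv, vRw, wRw
The negation has an open branch (countermodel exists).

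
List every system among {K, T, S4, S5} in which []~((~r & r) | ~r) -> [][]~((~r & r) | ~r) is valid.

S4-tableau for the negation ~([]~((~r & r) | ~r) -> [][]~((~r & r) | ~r)):
1. ~([]~((~r & r) | ~r) -> [][]~((~r & r) | ~r)), u
2. []~((~r & r) | ~r), u   [~->-rule on 1]
3. ~[][]~((~r & r) | ~r), u   [~->-rule on 1]
4. ~((~r & r) | ~r), u   [[]-rule on 2 via uRu]
5. ~(~r & r), u   [~|-rule on 4]
6. r, u   [~|-rule on 4]
7. ~[]~((~r & r) | ~r), v   [~[]-rule on 3: fresh world v, uRv]
8. ~((~r & r) | ~r), v   [[]-rule on 2 via uRv]
9. ~(~r & r), v   [~|-rule on 8]
10. r, v   [~|-rule on 8]
11. (~r & r) | ~r, w   [~[]-rule on 7: fresh world w, vRw]
12. ~((~r & r) | ~r), w   [[]-rule on 2 via uRw]
13. ~(~r & r), w   [~|-rule on 12]
14. r, w   [~|-rule on 12]
15. ~r & r, w   [|-rule on 11 (branches; this branch)]
16. ~r, w   [&-rule on 15]
Accessibility: uRu, uRv, uRw, vRv, vRw, wRw
Branch closes: r and ~r both at w.
Every branch closes (one shown): valid in S4, hence also in S5 (every theorem of S4 is a theorem of S5).
T-tableau for the negation ~([]~((~r & r) | ~r) -> [][]~((~r & r) | ~r)):
1. ~([]~((~r & r) | ~r) -> [][]~((~r & r) | ~r)), u
2. []~((~r & r) | ~r), u   [~->-rule on 1]
3. ~[][]~((~r & r) | ~r), u   [~->-rule on 1]
4. ~((~r & r) | ~r), u   [[]-rule on 2 via uRu]
5. ~(~r & r), u   [~|-rule on 4]
6. r, u   [~|-rule on 4]
7. ~[]~((~r & r) | ~r), v   [~[]-rule on 3: fresh world v, uRv]
8. ~((~r & r) | ~r), v   [[]-rule on 2 via uRv]
9. ~(~r & r), v   [~|-rule on 8]
10. r, v   [~|-rule on 8]
11. (~r & r) | ~r, w   [~[]-rule on 7: fresh world w, vRw]
12. ~r, w   [|-rule on 11 (branches; this branch)]
Accessibility: uRu, uRv, vRv, vRw, wRw
Complete open branch: countermodel on a T-frame, so not valid in T, nor in K (the same frame is also a K-frame).

S4, S5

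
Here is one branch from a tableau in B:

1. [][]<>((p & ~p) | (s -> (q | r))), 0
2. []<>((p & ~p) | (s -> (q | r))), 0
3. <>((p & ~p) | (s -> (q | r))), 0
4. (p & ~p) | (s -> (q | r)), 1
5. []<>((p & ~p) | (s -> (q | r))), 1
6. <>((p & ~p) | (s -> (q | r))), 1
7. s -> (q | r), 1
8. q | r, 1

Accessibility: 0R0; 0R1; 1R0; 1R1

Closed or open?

No, open

No atom appears with both signs at the same world.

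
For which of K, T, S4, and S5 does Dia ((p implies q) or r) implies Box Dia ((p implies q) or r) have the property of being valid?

S5

S5-tableau for the negation not (Dia ((p implies q) or r) implies Box Dia ((p implies q) or r)):
1. not (Dia ((p implies q) or r) implies Box Dia ((p implies q) or r)), 0
2. Dia ((p implies q) or r), 0
3. not Box Dia ((p implies q) or r), 0
4. (p implies q) or r, 1
5. p implies q, 1
6. q, 1
7. not Dia ((p implies q) or r), 2
8. not ((p implies q) or r), 0
9. not (p implies q), 0
10. not r, 0
11. p, 0
12. not q, 0
13. not ((p implies q) or r), 1
14. not (p implies q), 1
15. not r, 1
16. p, 1
17. not q, 1
Accessibility: 0R0, 0R1, 0R2, 1R0, 1R1, 1R2, 2R0, 2R1, 2R2
Branch closes: q and not q both at 1.
Every branch closes (one shown): valid in S5.
S4-tableau for the negation not (Dia ((p implies q) or r) implies Box Dia ((p implies q) or r)):
1. not (Dia ((p implies q) or r) implies Box Dia ((p implies q) or r)), 0
2. Dia ((p implies q) or r), 0
3. not Box Dia ((p implies q) or r), 0
4. (p implies q) or r, 1
5. r, 1
6. not Dia ((p implies q) or r), 2
7. not ((p implies q) or r), 2
8. not (p implies q), 2
9. not r, 2
10. p, 2
11. not q, 2
Accessibility: 0R0, 0R1, 0R2, 1R1, 2R2
Complete open branch: countermodel on an S4-frame, so not valid in S4, nor in K, T (the same frame is also a K-frame and a T-frame).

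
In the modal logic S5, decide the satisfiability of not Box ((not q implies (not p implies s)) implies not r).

1. not Box ((not q implies (not p implies s)) implies not r), 0
2. not ((not q implies (not p implies s)) implies not r), 1
3. not q implies (not p implies s), 1
4. r, 1
5. not p implies s, 1
6. s, 1
Accessibility: 0R0, 0R1, 1R0, 1R1

Satisfiable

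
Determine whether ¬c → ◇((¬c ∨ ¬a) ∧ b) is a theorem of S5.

Tableau for the negation ¬(¬c → ◇((¬c ∨ ¬a) ∧ b)):
1. ¬(¬c → ◇((¬c ∨ ¬a) ∧ b)), u
2. ¬c, u
3. ¬◇((¬c ∨ ¬a) ∧ b), u
4. ¬((¬c ∨ ¬a) ∧ b), u
5. ¬b, u
Accessibility: uRu
The negation has an open branch (countermodel exists).

Not valid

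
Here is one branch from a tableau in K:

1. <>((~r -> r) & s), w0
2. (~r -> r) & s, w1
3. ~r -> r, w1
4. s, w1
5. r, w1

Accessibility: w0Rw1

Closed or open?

No atom appears with both signs at the same world.

Open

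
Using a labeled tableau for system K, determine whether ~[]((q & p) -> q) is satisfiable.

No, unsatisfiable

1. ~[]((q & p) -> q), u
2. ~((q & p) -> q), v   [~[]-rule on 1: fresh world v, uRv]
3. q & p, v   [~->-rule on 2]
4. ~q, v   [~->-rule on 2]
5. q, v   [&-rule on 3]
6. p, v   [&-rule on 3]
Accessibility: uRv
Branch closes: q and ~q both at v.
(One branch shown.) All branches close.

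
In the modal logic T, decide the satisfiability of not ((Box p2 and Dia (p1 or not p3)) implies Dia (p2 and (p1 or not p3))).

1. not ((Box p2 and Dia (p1 or not p3)) implies Dia (p2 and (p1 or not p3))), w0
2. Box p2 and Dia (p1 or not p3), w0   [neg-implies-rule on 1]
3. not Dia (p2 and (p1 or not p3)), w0   [neg-implies-rule on 1]
4. Box p2, w0   [and-rule on 2]
5. Dia (p1 or not p3), w0   [and-rule on 2]
6. not (p2 and (p1 or not p3)), w0   [neg-Dia-rule on 3 via w0Rw0]
7. p2, w0   [Box-rule on 4 via w0Rw0]
8. not (p1 or not p3), w0   [neg-and-rule on 6 (branches; this branch)]
9. not p1, w0   [neg-or-rule on 8]
10. p3, w0   [neg-or-rule on 8]
11. p1 or not p3, w1   [Dia-rule on 5: fresh world w1, w0Rw1]
12. not (p2 and (p1 or not p3)), w1   [neg-Dia-rule on 3 via w0Rw1]
13. p2, w1   [Box-rule on 4 via w0Rw1]
14. not p3, w1   [or-rule on 11 (branches; this branch)]
15. not (p1 or not p3), w1   [neg-and-rule on 12 (branches; this branch)]
16. not p1, w1   [neg-or-rule on 15]
17. p3, w1   [neg-or-rule on 15]
Accessibility: w0Rw0, w0Rw1, w1Rw1
Branch closes: p3 and not p3 both at w1.
All branches of the tableau close; one closing branch shown above.

Unsatisfiable (every branch closes)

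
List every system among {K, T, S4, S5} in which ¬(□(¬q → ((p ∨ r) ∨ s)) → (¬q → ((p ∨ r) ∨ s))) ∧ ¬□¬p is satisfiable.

T-tableau for the formula:
1. ¬(□(¬q → ((p ∨ r) ∨ s)) → (¬q → ((p ∨ r) ∨ s))) ∧ ¬□¬p, 0
2. ¬(□(¬q → ((p ∨ r) ∨ s)) → (¬q → ((p ∨ r) ∨ s))), 0
3. ¬□¬p, 0
4. □(¬q → ((p ∨ r) ∨ s)), 0
5. ¬(¬q → ((p ∨ r) ∨ s)), 0
6. ¬q, 0
7. ¬((p ∨ r) ∨ s), 0
8. ¬(p ∨ r), 0
9. ¬s, 0
10. ¬p, 0
11. ¬r, 0
12. ¬q → ((p ∨ r) ∨ s), 0
13. (p ∨ r) ∨ s, 0
14. p ∨ r, 0
15. r, 0
Accessibility: 0R0
Branch closes: r and ¬r both at 0.
Every branch closes (one shown): unsatisfiable in T, hence also in S4, S5 (every S4/S5-frame is a T-frame).
K-tableau for the formula:
1. ¬(□(¬q → ((p ∨ r) ∨ s)) → (¬q → ((p ∨ r) ∨ s))) ∧ ¬□¬p, 0
2. ¬(□(¬q → ((p ∨ r) ∨ s)) → (¬q → ((p ∨ r) ∨ s))), 0
3. ¬□¬p, 0
4. □(¬q → ((p ∨ r) ∨ s)), 0
5. ¬(¬q → ((p ∨ r) ∨ s)), 0
6. ¬q, 0
7. ¬((p ∨ r) ∨ s), 0
8. ¬(p ∨ r), 0
9. ¬s, 0
10. ¬p, 0
11. ¬r, 0
12. p, 1
13. ¬q → ((p ∨ r) ∨ s), 1
14. (p ∨ r) ∨ s, 1
15. s, 1
Accessibility: 0R1
Complete open branch: satisfiable in K.

K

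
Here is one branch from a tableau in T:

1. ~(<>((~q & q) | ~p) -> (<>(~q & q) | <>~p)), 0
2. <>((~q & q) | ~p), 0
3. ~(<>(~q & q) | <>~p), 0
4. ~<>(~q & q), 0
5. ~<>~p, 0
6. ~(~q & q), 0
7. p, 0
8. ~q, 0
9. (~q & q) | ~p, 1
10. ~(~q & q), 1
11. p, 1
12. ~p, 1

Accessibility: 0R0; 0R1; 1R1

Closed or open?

Closed

Both p and ~p appear at 1.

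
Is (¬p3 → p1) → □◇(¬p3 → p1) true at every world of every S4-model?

Not valid

Tableau for the negation ¬((¬p3 → p1) → □◇(¬p3 → p1)):
1. ¬((¬p3 → p1) → □◇(¬p3 → p1)), 0
2. ¬p3 → p1, 0
3. ¬□◇(¬p3 → p1), 0
4. p1, 0
5. ¬◇(¬p3 → p1), 1
6. ¬(¬p3 → p1), 1
7. ¬p3, 1
8. ¬p1, 1
Accessibility: 0R0, 0R1, 1R1
The negation has an open branch (countermodel exists).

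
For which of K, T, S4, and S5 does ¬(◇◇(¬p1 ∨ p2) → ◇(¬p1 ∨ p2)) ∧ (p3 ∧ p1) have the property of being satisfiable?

K, T

S4-tableau for the formula:
1. ¬(◇◇(¬p1 ∨ p2) → ◇(¬p1 ∨ p2)) ∧ (p3 ∧ p1), 0
2. ¬(◇◇(¬p1 ∨ p2) → ◇(¬p1 ∨ p2)), 0   [∧-rule on 1]
3. p3 ∧ p1, 0   [∧-rule on 1]
4. ◇◇(¬p1 ∨ p2), 0   [¬→-rule on 2]
5. ¬◇(¬p1 ∨ p2), 0   [¬→-rule on 2]
6. p3, 0   [∧-rule on 3]
7. p1, 0   [∧-rule on 3]
8. ¬(¬p1 ∨ p2), 0   [¬◇-rule on 5 via 0R0]
9. ¬p2, 0   [¬∨-rule on 8]
10. ◇(¬p1 ∨ p2), 1   [◇-rule on 4: fresh world 1, 0R1]
11. ¬(¬p1 ∨ p2), 1   [¬◇-rule on 5 via 0R1]
12. p1, 1   [¬∨-rule on 11]
13. ¬p2, 1   [¬∨-rule on 11]
14. ¬p1 ∨ p2, 2   [◇-rule on 10: fresh world 2, 1R2]
15. ¬(¬p1 ∨ p2), 2   [¬◇-rule on 5 via 0R2]
16. p1, 2   [¬∨-rule on 15]
17. ¬p2, 2   [¬∨-rule on 15]
18. p2, 2   [∨-rule on 14 (branches; this branch)]
Accessibility: 0R0, 0R1, 0R2, 1R1, 1R2, 2R2
Branch closes: p2 and ¬p2 both at 2.
Every branch closes (one shown): unsatisfiable in S4, hence also in S5 (every S5-frame is an S4-frame).
T-tableau for the formula:
1. ¬(◇◇(¬p1 ∨ p2) → ◇(¬p1 ∨ p2)) ∧ (p3 ∧ p1), 0
2. ¬(◇◇(¬p1 ∨ p2) → ◇(¬p1 ∨ p2)), 0   [∧-rule on 1]
3. p3 ∧ p1, 0   [∧-rule on 1]
4. ◇◇(¬p1 ∨ p2), 0   [¬→-rule on 2]
5. ¬◇(¬p1 ∨ p2), 0   [¬→-rule on 2]
6. p3, 0   [∧-rule on 3]
7. p1, 0   [∧-rule on 3]
8. ¬(¬p1 ∨ p2), 0   [¬◇-rule on 5 via 0R0]
9. ¬p2, 0   [¬∨-rule on 8]
10. ◇(¬p1 ∨ p2), 1   [◇-rule on 4: fresh world 1, 0R1]
11. ¬(¬p1 ∨ p2), 1   [¬◇-rule on 5 via 0R1]
12. p1, 1   [¬∨-rule on 11]
13. ¬p2, 1   [¬∨-rule on 11]
14. ¬p1 ∨ p2, 2   [◇-rule on 10: fresh world 2, 1R2]
15. p2, 2   [∨-rule on 14 (branches; this branch)]
Accessibility: 0R0, 0R1, 1R1, 1R2, 2R2
Complete open branch: satisfiable in T, hence also in K (this T-model is also a K-model).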